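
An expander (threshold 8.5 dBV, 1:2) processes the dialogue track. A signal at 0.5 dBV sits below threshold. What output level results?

-7.5 dBV

Below threshold, a 1:2 expander applies gain = (2−1)×(T − x) of attenuation.
(2−1) × 8 = 8 dB, so output = 0.5 − 8 = -7.5 dBV.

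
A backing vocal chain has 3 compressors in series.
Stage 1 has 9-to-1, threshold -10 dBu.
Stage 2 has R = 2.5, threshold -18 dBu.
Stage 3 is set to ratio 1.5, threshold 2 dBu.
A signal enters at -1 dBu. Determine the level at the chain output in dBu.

-14.4 dBu

Stage 1: -1 dBu is 9 dB over -10 dBu; at 9:1 that becomes 1 dB over, giving -9 dBu.
Stage 2: overshoot 9 dB → 9/2.5 = 3.6 dB → -14.4 dBu.
Stage 3: below threshold (-14.4 ≤ 2); passes unchanged; output -14.4 dBu.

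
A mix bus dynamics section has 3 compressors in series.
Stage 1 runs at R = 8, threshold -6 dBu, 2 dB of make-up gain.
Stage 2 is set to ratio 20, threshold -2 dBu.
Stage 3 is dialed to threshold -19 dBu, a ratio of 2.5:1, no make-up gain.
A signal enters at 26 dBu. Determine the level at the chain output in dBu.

-12.16 dBu

Stage 1: 32 dB above -6 dBu, reduced 8:1 to 4 dB above → -2 dBu; +2 dB make-up → 0 dBu.
Stage 2: 0 dBu is 2 dB over -2 dBu; at 20:1 that becomes 0.1 dB over, giving -1.9 dBu.
Stage 3: 17.1 dB above -19 dBu, reduced 2.5:1 to 6.84 dB above → -12.16 dBu.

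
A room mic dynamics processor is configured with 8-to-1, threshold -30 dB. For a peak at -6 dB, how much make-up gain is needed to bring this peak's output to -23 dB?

4 dB

Overshoot 24 dB → 24/8 = 3 dB after compression, so the compressed level is -30 + 3 = -27 dB.
Make-up = target − compressed = -23 − (-27) = 4 dB.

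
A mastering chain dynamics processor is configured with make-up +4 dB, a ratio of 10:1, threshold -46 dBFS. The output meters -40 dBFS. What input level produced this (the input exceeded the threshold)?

-26 dBFS

Stripping the +4 dB make-up gives -44 dBFS at the gain stage.
Post-compression overshoot = -44 − (-46) = 2 dB.
Before 10:1 compression the overshoot was 2 × 10 = 20 dB, so input = -46 + 20 = -26 dBFS.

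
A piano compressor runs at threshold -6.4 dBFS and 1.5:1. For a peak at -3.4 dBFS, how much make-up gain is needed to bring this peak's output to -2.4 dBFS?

2 dB

Overshoot 3 dB → 3/1.5 = 2 dB after compression, so the compressed level is -6.4 + 2 = -4.4 dBFS.
Make-up = target − compressed = -2.4 − (-4.4) = 2 dB.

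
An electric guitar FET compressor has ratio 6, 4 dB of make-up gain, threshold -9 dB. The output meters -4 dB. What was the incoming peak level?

Stripping the +4 dB make-up gives -8 dB at the gain stage.
Post-compression overshoot = -8 − (-9) = 1 dB.
Before 6:1 compression the overshoot was 1 × 6 = 6 dB, so input = -9 + 6 = -3 dB.

-3 dB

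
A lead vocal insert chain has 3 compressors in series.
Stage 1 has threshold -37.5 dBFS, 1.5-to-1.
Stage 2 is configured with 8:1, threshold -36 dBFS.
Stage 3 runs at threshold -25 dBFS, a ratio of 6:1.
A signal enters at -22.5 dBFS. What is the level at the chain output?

-34.9375 dBFS

Stage 1: 15 dB above -37.5 dBFS, reduced 1.5:1 to 10 dB above → -27.5 dBFS.
Stage 2: -27.5 dBFS is 8.5 dB over -36 dBFS; at 8:1 that becomes 1.0625 dB over, giving -34.9375 dBFS.
Stage 3: below threshold (-34.9375 ≤ -25); passes unchanged; output -34.9375 dBFS.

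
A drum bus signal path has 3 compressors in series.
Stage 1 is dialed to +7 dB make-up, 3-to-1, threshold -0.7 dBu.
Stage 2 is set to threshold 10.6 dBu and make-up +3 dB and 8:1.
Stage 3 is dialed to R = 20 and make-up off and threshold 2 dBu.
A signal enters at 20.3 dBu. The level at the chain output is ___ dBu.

Stage 1: 20.3 dBu is 21 dB over -0.7 dBu; at 3:1 that becomes 7 dB over, giving 6.3 dBu; +7 dB make-up → 13.3 dBu.
Stage 2: overshoot 2.7 dB → 2.7/8 = 0.3375 dB → 10.9375 dBu; +3 dB make-up → 13.9375 dBu.
Stage 3: 11.9375 dB above 2 dBu, reduced 20:1 to 0.596875 dB above → 2.596875 dBu.

2.596875 dBu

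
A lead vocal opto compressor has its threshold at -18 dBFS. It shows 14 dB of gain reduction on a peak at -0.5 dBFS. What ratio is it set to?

Input overshoot = -0.5 − (-18) = 17.5 dB.
Output overshoot = 17.5 − 14 = 3.5 dB.
Ratio = input overshoot / output overshoot = 17.5 / 3.5 = 5.

5:1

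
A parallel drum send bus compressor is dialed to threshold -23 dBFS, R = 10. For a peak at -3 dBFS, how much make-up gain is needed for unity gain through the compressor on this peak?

18 dB

The peak compresses to -23 + 20/10 = -21 dBFS.
To reach -3 dBFS requires -3 − (-21) = 18 dB of make-up.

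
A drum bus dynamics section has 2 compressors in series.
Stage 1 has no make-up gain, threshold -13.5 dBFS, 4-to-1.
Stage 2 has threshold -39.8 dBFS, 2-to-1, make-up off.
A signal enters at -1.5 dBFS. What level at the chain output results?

Stage 1: -1.5 dBFS is 12 dB over -13.5 dBFS; at 4:1 that becomes 3 dB over, giving -10.5 dBFS.
Stage 2: 29.3 dB above -39.8 dBFS, reduced 2:1 to 14.65 dB above → -25.15 dBFS.

-25.15 dBFS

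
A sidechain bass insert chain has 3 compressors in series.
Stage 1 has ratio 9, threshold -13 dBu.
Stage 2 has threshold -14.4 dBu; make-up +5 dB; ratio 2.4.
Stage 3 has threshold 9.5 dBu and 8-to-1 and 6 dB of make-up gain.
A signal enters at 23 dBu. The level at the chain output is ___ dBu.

Stage 1: 36 dB above -13 dBu, reduced 9:1 to 4 dB above → -9 dBu.
Stage 2: overshoot 5.4 dB → 5.4/2.4 = 2.25 dB → -12.15 dBu; +5 dB make-up → -7.15 dBu.
Stage 3: below threshold (-7.15 ≤ 9.5); passes unchanged; make-up brings it to -1.15 dBu.

-1.15 dBu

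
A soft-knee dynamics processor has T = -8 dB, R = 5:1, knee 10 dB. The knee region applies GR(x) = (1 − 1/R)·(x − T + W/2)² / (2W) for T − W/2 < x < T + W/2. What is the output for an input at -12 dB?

x − T + W/2 = -12 − (-8) + 5 = 1.
GR = (1 − 1/5) × 1² / 20 = 0.8 × 1 / 20 = 0.04 dB.
Output = -12 − 0.04 = -12.04 dB.

-12.04 dB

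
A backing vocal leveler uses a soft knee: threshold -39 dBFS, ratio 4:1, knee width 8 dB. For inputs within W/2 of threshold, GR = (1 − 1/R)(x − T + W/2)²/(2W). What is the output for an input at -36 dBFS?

x − T + W/2 = -36 − (-39) + 4 = 7.
GR = (1 − 1/4) × 7² / 16 = 0.75 × 49 / 16 = 2.296875 dB.
Output = -36 − 2.296875 = -38.296875 dBFS.

-38.296875 dBFS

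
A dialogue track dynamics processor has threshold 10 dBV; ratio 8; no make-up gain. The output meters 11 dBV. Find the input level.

18 dBV

That's 1 dB above the 10 dBV threshold.
Input overshoot = R × output overshoot = 8 dB → input = 10 + 8 = 18 dBV.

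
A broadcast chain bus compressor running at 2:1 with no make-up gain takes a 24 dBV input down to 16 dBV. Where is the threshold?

8 dBV

Gain reduction = 24 − 16 = 8 dB; output overshoot = GR / (R − 1) = 8 / 1 = 8 dB.
Threshold = output − output overshoot = 16 − 8 = 8 dBV.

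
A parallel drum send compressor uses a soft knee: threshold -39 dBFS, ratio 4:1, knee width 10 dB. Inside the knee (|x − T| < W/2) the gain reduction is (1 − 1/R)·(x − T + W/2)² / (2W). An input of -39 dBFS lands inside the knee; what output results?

x − T + W/2 = -39 − (-39) + 5 = 5.
GR = (1 − 1/4) × 5² / 20 = 0.75 × 25 / 20 = 0.9375 dB.
Output = -39 − 0.9375 = -39.9375 dBFS.

-39.9375 dBFS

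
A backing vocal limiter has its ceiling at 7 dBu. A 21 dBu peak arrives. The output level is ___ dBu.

The limiter clamps the peak to its 7 dBu ceiling.

7 dBu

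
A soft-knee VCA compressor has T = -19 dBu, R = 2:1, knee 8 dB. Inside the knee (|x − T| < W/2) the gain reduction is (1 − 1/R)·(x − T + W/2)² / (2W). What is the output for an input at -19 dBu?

x − T + W/2 = -19 − (-19) + 4 = 4.
GR = (1 − 1/2) × 4² / 16 = 0.5 × 16 / 16 = 0.5 dB.
Output = -19 − 0.5 = -19.5 dBu.

-19.5 dBu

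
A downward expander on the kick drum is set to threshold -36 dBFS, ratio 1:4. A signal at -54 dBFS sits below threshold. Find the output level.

-108 dBFS

Below threshold, a 1:4 expander applies gain = (4−1)×(T − x) of attenuation.
(4−1) × 18 = 54 dB, so output = -54 − 54 = -108 dBFS.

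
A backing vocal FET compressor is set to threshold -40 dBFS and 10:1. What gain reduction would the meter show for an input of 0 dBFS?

36 dB

Overshoot = 0 − (-40) = 40 dB.
A 10:1 ratio leaves 4 dB of that excess.
GR = overshoot in − overshoot out = 40 − 4 = 36 dB.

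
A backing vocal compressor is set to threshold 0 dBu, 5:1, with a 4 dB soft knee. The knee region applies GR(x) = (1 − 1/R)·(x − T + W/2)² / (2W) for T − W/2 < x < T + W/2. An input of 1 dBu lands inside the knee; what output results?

0.1 dBu

x − T + W/2 = 1 − 0 + 2 = 3.
GR = (1 − 1/5) × 3² / 8 = 0.8 × 9 / 8 = 0.9 dB.
Output = 1 − 0.9 = 0.1 dBu.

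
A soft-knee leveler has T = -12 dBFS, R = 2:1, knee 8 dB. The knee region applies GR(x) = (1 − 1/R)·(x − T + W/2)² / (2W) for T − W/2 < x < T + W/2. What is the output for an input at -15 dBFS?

-15.03125 dBFS

x − T + W/2 = -15 − (-12) + 4 = 1.
GR = (1 − 1/2) × 1² / 16 = 0.5 × 1 / 16 = 0.03125 dB.
Output = -15 − 0.03125 = -15.03125 dBFS.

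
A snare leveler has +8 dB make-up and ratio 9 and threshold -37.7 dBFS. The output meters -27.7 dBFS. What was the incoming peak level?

Remove make-up: -27.7 − 8 = -35.7 dBFS.
The compressed level sits -35.7 − (-37.7) = 2 dB over threshold.
Undo the ratio: input overshoot = 2 × 9 = 18 dB, giving input = -19.7 dBFS.

-19.7 dBFS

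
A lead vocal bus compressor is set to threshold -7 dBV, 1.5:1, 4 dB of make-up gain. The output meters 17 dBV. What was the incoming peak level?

Stripping the +4 dB make-up gives 13 dBV at the gain stage.
That's 20 dB above the -7 dBV threshold.
Input overshoot = R × output overshoot = 30 dB → input = -7 + 30 = 23 dBV.

23 dBV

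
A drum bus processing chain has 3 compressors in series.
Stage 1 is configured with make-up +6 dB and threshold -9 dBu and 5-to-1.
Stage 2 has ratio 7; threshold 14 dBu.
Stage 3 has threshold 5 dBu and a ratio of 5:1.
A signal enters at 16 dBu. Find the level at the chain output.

2 dBu

Stage 1: 25 dB above -9 dBu, reduced 5:1 to 5 dB above → -4 dBu; +6 dB make-up → 2 dBu.
Stage 2: below threshold (2 ≤ 14); passes unchanged; output 2 dBu.
Stage 3: below threshold (2 ≤ 5); passes unchanged; output 2 dBu.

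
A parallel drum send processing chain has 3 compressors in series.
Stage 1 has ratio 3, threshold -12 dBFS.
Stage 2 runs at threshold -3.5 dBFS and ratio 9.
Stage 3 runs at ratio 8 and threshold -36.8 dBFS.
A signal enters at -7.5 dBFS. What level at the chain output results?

Stage 1: 4.5 dB above -12 dBFS, reduced 3:1 to 1.5 dB above → -10.5 dBFS.
Stage 2: -10.5 dBFS is at or below the -3.5 dBFS threshold — no compression; output -10.5 dBFS.
Stage 3: overshoot 26.3 dB → 26.3/8 = 3.2875 dB → -33.5125 dBFS.

-33.5125 dBFS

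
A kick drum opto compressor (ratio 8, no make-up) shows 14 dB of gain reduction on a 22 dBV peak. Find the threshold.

Gain reduction = 22 − 8 = 14 dB; output overshoot = GR / (R − 1) = 14 / 7 = 2 dB.
Threshold = output − output overshoot = 8 − 2 = 6 dBV.

6 dBV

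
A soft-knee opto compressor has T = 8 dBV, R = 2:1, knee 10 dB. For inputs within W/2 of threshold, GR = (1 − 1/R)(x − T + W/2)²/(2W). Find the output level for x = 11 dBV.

9.4 dBV

x − T + W/2 = 11 − 8 + 5 = 8.
GR = (1 − 1/2) × 8² / 20 = 0.5 × 64 / 20 = 1.6 dB.
Output = 11 − 1.6 = 9.4 dBV.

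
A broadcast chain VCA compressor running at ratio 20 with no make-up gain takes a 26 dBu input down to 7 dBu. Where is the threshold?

Let T be the threshold. Output overshoot = (input overshoot)/R, so 7 − T = (26 − T)/20.
20·(7 − T) = 26 − T → 19·T = 140 − 26 = 114.
T = 114/19 = 6 dBu.

6 dBu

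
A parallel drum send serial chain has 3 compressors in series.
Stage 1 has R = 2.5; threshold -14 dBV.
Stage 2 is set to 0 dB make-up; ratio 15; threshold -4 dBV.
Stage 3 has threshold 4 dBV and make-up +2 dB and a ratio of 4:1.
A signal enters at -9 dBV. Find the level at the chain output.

-10 dBV

Stage 1: 5 dB above -14 dBV, reduced 2.5:1 to 2 dB above → -12 dBV.
Stage 2: below threshold (-12 ≤ -4); passes unchanged; output -12 dBV.
Stage 3: -12 dBV is at or below the 4 dBV threshold — no compression; make-up brings it to -10 dBV.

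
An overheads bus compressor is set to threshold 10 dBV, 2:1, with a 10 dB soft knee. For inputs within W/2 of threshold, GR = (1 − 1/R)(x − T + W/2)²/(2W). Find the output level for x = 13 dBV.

x − T + W/2 = 13 − 10 + 5 = 8.
GR = (1 − 1/2) × 8² / 20 = 0.5 × 64 / 20 = 1.6 dB.
Output = 13 − 1.6 = 11.4 dBV.

11.4 dBV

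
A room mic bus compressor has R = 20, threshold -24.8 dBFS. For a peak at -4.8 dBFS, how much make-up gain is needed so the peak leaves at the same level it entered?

19 dB

Without make-up, output = threshold + overshoot/20 = -24.8 + 1 = -23.8 dBFS.
Gap to target: 19 dB.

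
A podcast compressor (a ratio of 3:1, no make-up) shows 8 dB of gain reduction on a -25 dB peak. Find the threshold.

Gain reduction = -25 − (-33) = 8 dB; output overshoot = GR / (R − 1) = 8 / 2 = 4 dB.
Threshold = output − output overshoot = -33 − 4 = -37 dB.

-37 dB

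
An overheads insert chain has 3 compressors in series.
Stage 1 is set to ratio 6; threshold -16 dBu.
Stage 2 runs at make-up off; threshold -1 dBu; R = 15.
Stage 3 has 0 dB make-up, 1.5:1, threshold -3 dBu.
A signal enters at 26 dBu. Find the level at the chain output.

-9 dBu

Stage 1: overshoot 42 dB → 42/6 = 7 dB → -9 dBu.
Stage 2: -9 dBu ≤ -1 dBu, so stage 2 doesn't engage; output -9 dBu.
Stage 3: -9 dBu is at or below the -3 dBu threshold — no compression; output -9 dBu.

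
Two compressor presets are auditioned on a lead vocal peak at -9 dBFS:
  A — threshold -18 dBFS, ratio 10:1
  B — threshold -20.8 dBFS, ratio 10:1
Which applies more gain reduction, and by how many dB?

A: GR = 9 − 9/10 = 8.1 dB.
B: GR = 11.8 − 11.8/10 = 10.62 dB.
B reduces 2.52 dB more.

B, by 2.52 dB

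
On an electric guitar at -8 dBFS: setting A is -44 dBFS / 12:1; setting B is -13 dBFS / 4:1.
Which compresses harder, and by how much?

A, by 29.25 dB

A: 36 dB over, compressed to 3 dB over, so 33 dB of GR.
B: 5 dB over, compressed to 1.25 dB over, so 3.75 dB of GR.
Difference: 29.25 dB in favour of A.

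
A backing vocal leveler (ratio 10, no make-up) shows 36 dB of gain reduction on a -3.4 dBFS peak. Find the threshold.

Gain reduction = -3.4 − (-39.4) = 36 dB; output overshoot = GR / (R − 1) = 36 / 9 = 4 dB.
Threshold = output − output overshoot = -39.4 − 4 = -43.4 dBFS.

-43.4 dBFS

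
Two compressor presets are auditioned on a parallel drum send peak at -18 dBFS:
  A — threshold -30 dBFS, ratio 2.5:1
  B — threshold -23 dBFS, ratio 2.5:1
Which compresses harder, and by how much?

A: 12 dB over, compressed to 4.8 dB over, so 7.2 dB of GR.
B: 5 dB over, compressed to 2 dB over, so 3 dB of GR.
Difference: 4.2 dB in favour of A.

A, by 4.2 dB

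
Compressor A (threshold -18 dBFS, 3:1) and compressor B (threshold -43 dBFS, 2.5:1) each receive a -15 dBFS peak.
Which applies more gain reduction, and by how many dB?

B, by 14.8 dB

A: overshoot 3 dB → output overshoot 1 dB → GR 2 dB.
B: overshoot 28 dB → output overshoot 11.2 dB → GR 16.8 dB.
B reduces 14.8 dB more.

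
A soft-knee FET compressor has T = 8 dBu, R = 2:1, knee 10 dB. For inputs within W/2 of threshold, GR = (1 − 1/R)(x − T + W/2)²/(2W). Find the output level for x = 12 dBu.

9.975 dBu

x − T + W/2 = 12 − 8 + 5 = 9.
GR = (1 − 1/2) × 9² / 20 = 0.5 × 81 / 20 = 2.025 dB.
Output = 12 − 2.025 = 9.975 dBu.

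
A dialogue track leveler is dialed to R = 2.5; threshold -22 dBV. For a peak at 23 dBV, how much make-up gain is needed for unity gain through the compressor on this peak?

27 dB

Overshoot 45 dB → 45/2.5 = 18 dB after compression, so the compressed level is -22 + 18 = -4 dBV.
Make-up = target − compressed = 23 − (-4) = 27 dB.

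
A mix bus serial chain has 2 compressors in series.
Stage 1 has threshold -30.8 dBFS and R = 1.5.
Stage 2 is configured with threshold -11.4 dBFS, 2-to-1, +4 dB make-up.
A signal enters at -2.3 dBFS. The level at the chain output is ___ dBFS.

-7.8 dBFS

Stage 1: overshoot 28.5 dB → 28.5/1.5 = 19 dB → -11.8 dBFS.
Stage 2: below threshold (-11.8 ≤ -11.4); passes unchanged; make-up brings it to -7.8 dBFS.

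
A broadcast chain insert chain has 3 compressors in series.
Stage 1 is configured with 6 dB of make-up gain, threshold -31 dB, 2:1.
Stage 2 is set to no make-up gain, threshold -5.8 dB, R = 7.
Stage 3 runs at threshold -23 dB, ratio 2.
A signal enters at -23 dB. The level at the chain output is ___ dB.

Stage 1: 8 dB above -31 dB, reduced 2:1 to 4 dB above → -27 dB; +6 dB make-up → -21 dB.
Stage 2: below threshold (-21 ≤ -5.8); passes unchanged; output -21 dB.
Stage 3: overshoot 2 dB → 2/2 = 1 dB → -22 dB.

-22 dB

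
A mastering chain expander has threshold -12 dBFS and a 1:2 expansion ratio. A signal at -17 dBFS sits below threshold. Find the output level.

The input is 5 dB below the -12 dBFS threshold.
A 1:2 expander multiplies undershoot by 2: 5 × 2 = 10 dB below threshold.
Output = -12 − 10 = -22 dBFS.

-22 dBFS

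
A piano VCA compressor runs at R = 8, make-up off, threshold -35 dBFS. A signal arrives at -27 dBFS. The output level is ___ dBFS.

-34 dBFS

The input is 8 dB above the -35 dBFS threshold.
8:1 compression reduces that to 8/8 = 1 dB over.
So the level is -35 + 1 = -34 dBFS.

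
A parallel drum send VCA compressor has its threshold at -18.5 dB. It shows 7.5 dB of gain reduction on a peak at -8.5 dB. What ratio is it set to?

4:1

Input overshoot = -8.5 − (-18.5) = 10 dB.
Output overshoot = 10 − 7.5 = 2.5 dB.
Ratio = input overshoot / output overshoot = 10 / 2.5 = 4.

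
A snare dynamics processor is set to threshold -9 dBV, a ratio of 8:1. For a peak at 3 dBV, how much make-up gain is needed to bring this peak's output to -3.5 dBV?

4 dB

Overshoot 12 dB → 12/8 = 1.5 dB after compression, so the compressed level is -9 + 1.5 = -7.5 dBV.
Make-up = target − compressed = -3.5 − (-7.5) = 4 dB.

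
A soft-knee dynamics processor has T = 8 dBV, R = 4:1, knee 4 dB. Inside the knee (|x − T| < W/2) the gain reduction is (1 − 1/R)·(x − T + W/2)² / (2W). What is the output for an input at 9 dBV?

8.15625 dBV

x − T + W/2 = 9 − 8 + 2 = 3.
GR = (1 − 1/4) × 3² / 8 = 0.75 × 9 / 8 = 0.84375 dB.
Output = 9 − 0.84375 = 8.15625 dBV.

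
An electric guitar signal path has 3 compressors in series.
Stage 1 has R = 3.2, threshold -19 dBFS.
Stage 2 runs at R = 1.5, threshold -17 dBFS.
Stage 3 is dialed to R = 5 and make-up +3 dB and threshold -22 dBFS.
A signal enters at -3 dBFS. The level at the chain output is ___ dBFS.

-17.6 dBFS

Stage 1: -3 dBFS is 16 dB over -19 dBFS; at 3.2:1 that becomes 5 dB over, giving -14 dBFS.
Stage 2: 3 dB above -17 dBFS, reduced 1.5:1 to 2 dB above → -15 dBFS.
Stage 3: -15 dBFS is 7 dB over -22 dBFS; at 5:1 that becomes 1.4 dB over, giving -20.6 dBFS; +3 dB make-up → -17.6 dBFS.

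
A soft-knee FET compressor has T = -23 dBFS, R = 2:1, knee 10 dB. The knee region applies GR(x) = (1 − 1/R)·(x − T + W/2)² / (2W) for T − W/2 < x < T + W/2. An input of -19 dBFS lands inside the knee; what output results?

x − T + W/2 = -19 − (-23) + 5 = 9.
GR = (1 − 1/2) × 9² / 20 = 0.5 × 81 / 20 = 2.025 dB.
Output = -19 − 2.025 = -21.025 dBFS.

-21.025 dBFS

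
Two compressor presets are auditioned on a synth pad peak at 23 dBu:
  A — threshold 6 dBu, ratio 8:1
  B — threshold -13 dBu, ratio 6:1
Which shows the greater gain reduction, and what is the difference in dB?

A: GR = 17 − 17/8 = 14.875 dB.
B: GR = 36 − 36/6 = 30 dB.
Difference: 15.125 dB in favour of B.

B, by 15.125 dB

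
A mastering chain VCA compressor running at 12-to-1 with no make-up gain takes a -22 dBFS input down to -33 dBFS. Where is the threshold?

-34 dBFS

Gain reduction = -22 − (-33) = 11 dB; output overshoot = GR / (R − 1) = 11 / 11 = 1 dB.
Threshold = output − output overshoot = -33 − 1 = -34 dBFS.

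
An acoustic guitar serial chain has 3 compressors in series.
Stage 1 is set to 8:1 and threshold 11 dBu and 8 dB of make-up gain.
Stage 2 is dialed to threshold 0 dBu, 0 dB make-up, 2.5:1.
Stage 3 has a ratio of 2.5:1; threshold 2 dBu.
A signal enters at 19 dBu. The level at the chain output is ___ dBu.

4.4 dBu

Stage 1: overshoot 8 dB → 8/8 = 1 dB → 12 dBu; +8 dB make-up → 20 dBu.
Stage 2: 20 dBu is 20 dB over 0 dBu; at 2.5:1 that becomes 8 dB over, giving 8 dBu.
Stage 3: overshoot 6 dB → 6/2.5 = 2.4 dB → 4.4 dBu.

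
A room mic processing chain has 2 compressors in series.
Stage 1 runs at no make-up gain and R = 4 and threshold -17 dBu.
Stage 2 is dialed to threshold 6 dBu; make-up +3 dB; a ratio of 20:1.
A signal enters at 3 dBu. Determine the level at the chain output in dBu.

Stage 1: 20 dB above -17 dBu, reduced 4:1 to 5 dB above → -12 dBu.
Stage 2: below threshold (-12 ≤ 6); passes unchanged; make-up brings it to -9 dBu.

-9 dBu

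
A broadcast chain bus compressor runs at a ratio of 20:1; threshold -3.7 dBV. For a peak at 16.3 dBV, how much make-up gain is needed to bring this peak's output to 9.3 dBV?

Overshoot 20 dB → 20/20 = 1 dB after compression, so the compressed level is -3.7 + 1 = -2.7 dBV.
Make-up = target − compressed = 9.3 − (-2.7) = 12 dB.

12 dB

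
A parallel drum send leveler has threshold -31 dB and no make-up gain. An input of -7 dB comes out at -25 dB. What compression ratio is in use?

4:1

Input overshoot = -7 − (-31) = 24 dB; output overshoot = -25 − (-31) = 6 dB.
Ratio = 24 / 6 = 4.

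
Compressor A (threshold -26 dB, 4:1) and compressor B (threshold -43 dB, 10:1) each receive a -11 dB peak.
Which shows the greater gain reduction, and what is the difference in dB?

B, by 17.55 dB

A: 15 dB over, compressed to 3.75 dB over, so 11.25 dB of GR.
B: 32 dB over, compressed to 3.2 dB over, so 28.8 dB of GR.
B reduces 17.55 dB more.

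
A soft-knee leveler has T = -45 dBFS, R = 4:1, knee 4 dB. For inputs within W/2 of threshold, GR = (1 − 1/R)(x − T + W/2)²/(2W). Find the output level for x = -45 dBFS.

x − T + W/2 = -45 − (-45) + 2 = 2.
GR = (1 − 1/4) × 2² / 8 = 0.75 × 4 / 8 = 0.375 dB.
Output = -45 − 0.375 = -45.375 dBFS.

-45.375 dBFS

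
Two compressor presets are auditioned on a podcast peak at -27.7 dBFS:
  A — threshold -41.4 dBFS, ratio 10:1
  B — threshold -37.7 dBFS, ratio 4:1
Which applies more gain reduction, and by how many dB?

A: GR = 13.7 − 13.7/10 = 12.33 dB.
B: GR = 10 − 10/4 = 7.5 dB.
A reduces 4.83 dB more.

A, by 4.83 dB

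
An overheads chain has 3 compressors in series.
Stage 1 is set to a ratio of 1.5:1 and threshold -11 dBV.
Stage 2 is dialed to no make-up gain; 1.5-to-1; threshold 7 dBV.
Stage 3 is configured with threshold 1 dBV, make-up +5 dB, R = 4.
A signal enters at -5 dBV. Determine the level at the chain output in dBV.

-2 dBV

Stage 1: -5 dBV is 6 dB over -11 dBV; at 1.5:1 that becomes 4 dB over, giving -7 dBV.
Stage 2: -7 dBV ≤ 7 dBV, so stage 2 doesn't engage; output -7 dBV.
Stage 3: below threshold (-7 ≤ 1); passes unchanged; make-up brings it to -2 dBV.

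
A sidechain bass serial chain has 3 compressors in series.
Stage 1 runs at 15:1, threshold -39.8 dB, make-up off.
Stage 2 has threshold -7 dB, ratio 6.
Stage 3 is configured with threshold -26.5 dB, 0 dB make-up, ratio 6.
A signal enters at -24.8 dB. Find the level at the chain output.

Stage 1: -24.8 dB is 15 dB over -39.8 dB; at 15:1 that becomes 1 dB over, giving -38.8 dB.
Stage 2: -38.8 dB is at or below the -7 dB threshold — no compression; output -38.8 dB.
Stage 3: -38.8 dB ≤ -26.5 dB, so stage 3 doesn't engage; output -38.8 dB.

-38.8 dB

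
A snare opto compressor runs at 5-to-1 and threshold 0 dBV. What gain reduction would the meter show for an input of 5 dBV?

Overshoot = 5 − 0 = 5 dB.
At 5:1, output sits 5/5 = 1 dB above threshold.
Gain reduction = 5 − 1 = 4 dB.

4 dB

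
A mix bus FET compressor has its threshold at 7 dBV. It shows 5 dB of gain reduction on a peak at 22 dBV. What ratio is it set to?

1.5:1

Input overshoot = 22 − 7 = 15 dB.
Output overshoot = 15 − 5 = 10 dB.
Ratio = input overshoot / output overshoot = 15 / 10 = 1.5.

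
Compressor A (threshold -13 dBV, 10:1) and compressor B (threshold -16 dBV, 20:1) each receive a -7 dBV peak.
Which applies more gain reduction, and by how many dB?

A: 6 dB over, compressed to 0.6 dB over, so 5.4 dB of GR.
B: 9 dB over, compressed to 0.45 dB over, so 8.55 dB of GR.
B applies 3.15 dB more gain reduction.

B, by 3.15 dB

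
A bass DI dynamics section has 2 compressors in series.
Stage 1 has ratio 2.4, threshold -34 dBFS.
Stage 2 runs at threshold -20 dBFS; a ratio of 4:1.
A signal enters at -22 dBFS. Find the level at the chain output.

-29 dBFS

Stage 1: overshoot 12 dB → 12/2.4 = 5 dB → -29 dBFS.
Stage 2: -29 dBFS ≤ -20 dBFS, so stage 2 doesn't engage; output -29 dBFS.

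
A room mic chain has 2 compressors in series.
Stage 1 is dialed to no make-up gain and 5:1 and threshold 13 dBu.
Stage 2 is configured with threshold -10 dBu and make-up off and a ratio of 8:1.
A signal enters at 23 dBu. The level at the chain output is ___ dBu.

-6.875 dBu

Stage 1: 23 dBu is 10 dB over 13 dBu; at 5:1 that becomes 2 dB over, giving 15 dBu.
Stage 2: 15 dBu is 25 dB over -10 dBu; at 8:1 that becomes 3.125 dB over, giving -6.875 dBu.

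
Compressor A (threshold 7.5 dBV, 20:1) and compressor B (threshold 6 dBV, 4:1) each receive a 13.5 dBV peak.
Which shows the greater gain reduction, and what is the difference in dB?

A: overshoot 6 dB → output overshoot 0.3 dB → GR 5.7 dB.
B: overshoot 7.5 dB → output overshoot 1.875 dB → GR 5.625 dB.
A reduces 0.075 dB more.

A, by 0.075 dB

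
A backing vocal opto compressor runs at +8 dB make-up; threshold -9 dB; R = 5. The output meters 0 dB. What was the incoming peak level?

Before make-up, the level was 0 − 8 = -8 dB.
That's 1 dB above the -9 dB threshold.
Input overshoot = R × output overshoot = 5 dB → input = -9 + 5 = -4 dB.

-4 dB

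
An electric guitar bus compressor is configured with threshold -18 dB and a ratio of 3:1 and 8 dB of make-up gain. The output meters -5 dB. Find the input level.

Stripping the +8 dB make-up gives -13 dB at the gain stage.
Post-compression overshoot = -13 − (-18) = 5 dB.
Undo the ratio: input overshoot = 5 × 3 = 15 dB, giving input = -3 dB.

-3 dB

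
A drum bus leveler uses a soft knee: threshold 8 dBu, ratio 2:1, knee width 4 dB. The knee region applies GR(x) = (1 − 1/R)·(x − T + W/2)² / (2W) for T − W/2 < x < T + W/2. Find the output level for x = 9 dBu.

x − T + W/2 = 9 − 8 + 2 = 3.
GR = (1 − 1/2) × 3² / 8 = 0.5 × 9 / 8 = 0.5625 dB.
Output = 9 − 0.5625 = 8.4375 dBu.

8.4375 dBu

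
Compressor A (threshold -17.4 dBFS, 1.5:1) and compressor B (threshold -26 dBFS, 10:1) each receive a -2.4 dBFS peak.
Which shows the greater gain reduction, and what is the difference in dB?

B, by 16.24 dB

A: 15 dB over, compressed to 10 dB over, so 5 dB of GR.
B: 23.6 dB over, compressed to 2.36 dB over, so 21.24 dB of GR.
B applies 16.24 dB more gain reduction.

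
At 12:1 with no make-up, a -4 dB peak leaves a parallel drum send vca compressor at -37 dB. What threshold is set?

Let T be the threshold. Output overshoot = (input overshoot)/R, so -37 − T = (-4 − T)/12.
12·(-37 − T) = -4 − T → 11·T = -444 − (-4) = -440.
T = -440/11 = -40 dB.

-40 dB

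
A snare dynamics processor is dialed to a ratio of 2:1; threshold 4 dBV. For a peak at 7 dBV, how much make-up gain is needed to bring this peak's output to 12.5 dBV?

7 dB

Overshoot 3 dB → 3/2 = 1.5 dB after compression, so the compressed level is 4 + 1.5 = 5.5 dBV.
Make-up = target − compressed = 12.5 − 5.5 = 7 dB.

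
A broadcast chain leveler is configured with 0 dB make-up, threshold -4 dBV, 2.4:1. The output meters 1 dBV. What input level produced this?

8 dBV

Post-compression overshoot = 1 − (-4) = 5 dB.
Input overshoot = R × output overshoot = 12 dB → input = -4 + 12 = 8 dBV.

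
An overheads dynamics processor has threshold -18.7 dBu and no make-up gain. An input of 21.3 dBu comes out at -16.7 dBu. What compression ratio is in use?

Input overshoot = 21.3 − (-18.7) = 40 dB; output overshoot = -16.7 − (-18.7) = 2 dB.
Ratio = 40 / 2 = 20.

20:1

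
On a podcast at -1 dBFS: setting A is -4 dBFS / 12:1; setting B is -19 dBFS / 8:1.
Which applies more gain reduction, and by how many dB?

B, by 13 dB

A: GR = 3 − 3/12 = 2.75 dB.
B: GR = 18 − 18/8 = 15.75 dB.
B applies 13 dB more gain reduction.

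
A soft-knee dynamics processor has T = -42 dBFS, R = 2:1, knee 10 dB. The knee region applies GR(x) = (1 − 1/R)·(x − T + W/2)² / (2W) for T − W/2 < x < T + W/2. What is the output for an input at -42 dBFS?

x − T + W/2 = -42 − (-42) + 5 = 5.
GR = (1 − 1/2) × 5² / 20 = 0.5 × 25 / 20 = 0.625 dB.
Output = -42 − 0.625 = -42.625 dBFS.

-42.625 dBFS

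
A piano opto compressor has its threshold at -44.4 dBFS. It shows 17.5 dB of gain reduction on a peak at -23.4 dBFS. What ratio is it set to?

6:1

Input overshoot = -23.4 − (-44.4) = 21 dB.
Output overshoot = 21 − 17.5 = 3.5 dB.
Ratio = input overshoot / output overshoot = 21 / 3.5 = 6.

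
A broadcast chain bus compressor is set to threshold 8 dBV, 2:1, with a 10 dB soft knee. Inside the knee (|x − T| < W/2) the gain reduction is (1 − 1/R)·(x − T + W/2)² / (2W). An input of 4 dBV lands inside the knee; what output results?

3.975 dBV

x − T + W/2 = 4 − 8 + 5 = 1.
GR = (1 − 1/2) × 1² / 20 = 0.5 × 1 / 20 = 0.025 dB.
Output = 4 − 0.025 = 3.975 dBV.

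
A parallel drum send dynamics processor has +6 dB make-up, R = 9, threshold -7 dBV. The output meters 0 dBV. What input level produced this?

2 dBV

Before make-up, the level was 0 − 6 = -6 dBV.
The compressed level sits -6 − (-7) = 1 dB over threshold.
Input overshoot = R × output overshoot = 9 dB → input = -7 + 9 = 2 dBV.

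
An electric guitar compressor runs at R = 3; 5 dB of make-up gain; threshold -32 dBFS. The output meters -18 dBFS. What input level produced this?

-5 dBFS

Remove make-up: -18 − 5 = -23 dBFS.
That's 9 dB above the -32 dBFS threshold.
Before 3:1 compression the overshoot was 9 × 3 = 27 dB, so input = -32 + 27 = -5 dBFS.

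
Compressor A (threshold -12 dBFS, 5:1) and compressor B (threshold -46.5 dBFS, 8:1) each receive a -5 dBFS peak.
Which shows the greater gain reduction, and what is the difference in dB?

B, by 30.7125 dB

A: GR = 7 − 7/5 = 5.6 dB.
B: GR = 41.5 − 41.5/8 = 36.3125 dB.
B applies 30.7125 dB more gain reduction.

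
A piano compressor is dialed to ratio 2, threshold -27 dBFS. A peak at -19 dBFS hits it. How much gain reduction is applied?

Overshoot = -19 − (-27) = 8 dB.
At 2:1, output sits 8/2 = 4 dB above threshold.
GR = overshoot in − overshoot out = 8 − 4 = 4 dB.

4 dB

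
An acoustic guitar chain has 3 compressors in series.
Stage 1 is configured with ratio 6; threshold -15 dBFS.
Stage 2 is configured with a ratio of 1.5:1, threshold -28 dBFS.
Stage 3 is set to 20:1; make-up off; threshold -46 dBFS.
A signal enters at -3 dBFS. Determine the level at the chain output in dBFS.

-44.6 dBFS

Stage 1: 12 dB above -15 dBFS, reduced 6:1 to 2 dB above → -13 dBFS.
Stage 2: -13 dBFS is 15 dB over -28 dBFS; at 1.5:1 that becomes 10 dB over, giving -18 dBFS.
Stage 3: -18 dBFS is 28 dB over -46 dBFS; at 20:1 that becomes 1.4 dB over, giving -44.6 dBFS.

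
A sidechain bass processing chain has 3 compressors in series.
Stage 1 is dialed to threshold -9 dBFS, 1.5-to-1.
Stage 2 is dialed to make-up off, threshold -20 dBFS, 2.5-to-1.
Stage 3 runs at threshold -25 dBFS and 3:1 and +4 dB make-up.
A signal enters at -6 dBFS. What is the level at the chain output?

Stage 1: -6 dBFS is 3 dB over -9 dBFS; at 1.5:1 that becomes 2 dB over, giving -7 dBFS.
Stage 2: -7 dBFS is 13 dB over -20 dBFS; at 2.5:1 that becomes 5.2 dB over, giving -14.8 dBFS.
Stage 3: -14.8 dBFS is 10.2 dB over -25 dBFS; at 3:1 that becomes 3.4 dB over, giving -21.6 dBFS; +4 dB make-up → -17.6 dBFS.

-17.6 dBFS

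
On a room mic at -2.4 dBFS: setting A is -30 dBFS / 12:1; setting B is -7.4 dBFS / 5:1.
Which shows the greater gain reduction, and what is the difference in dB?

A: GR = 27.6 − 27.6/12 = 25.3 dB.
B: GR = 5 − 5/5 = 4 dB.
A reduces 21.3 dB more.

A, by 21.3 dB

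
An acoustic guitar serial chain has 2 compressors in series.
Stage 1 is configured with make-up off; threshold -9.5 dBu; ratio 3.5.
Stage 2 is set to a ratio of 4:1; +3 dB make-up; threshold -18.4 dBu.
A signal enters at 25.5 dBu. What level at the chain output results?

Stage 1: 25.5 dBu is 35 dB over -9.5 dBu; at 3.5:1 that becomes 10 dB over, giving 0.5 dBu.
Stage 2: overshoot 18.9 dB → 18.9/4 = 4.725 dB → -13.675 dBu; +3 dB make-up → -10.675 dBu.

-10.675 dBu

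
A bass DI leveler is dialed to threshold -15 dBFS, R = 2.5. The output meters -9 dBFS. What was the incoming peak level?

0 dBFS

The compressed level sits -9 − (-15) = 6 dB over threshold.
Before 2.5:1 compression the overshoot was 6 × 2.5 = 15 dB, so input = -15 + 15 = 0 dBFS.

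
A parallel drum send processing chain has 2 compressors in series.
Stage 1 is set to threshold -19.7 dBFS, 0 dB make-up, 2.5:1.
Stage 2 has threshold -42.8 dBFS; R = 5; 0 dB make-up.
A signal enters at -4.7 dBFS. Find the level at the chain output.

Stage 1: 15 dB above -19.7 dBFS, reduced 2.5:1 to 6 dB above → -13.7 dBFS.
Stage 2: overshoot 29.1 dB → 29.1/5 = 5.82 dB → -36.98 dBFS.

-36.98 dBFS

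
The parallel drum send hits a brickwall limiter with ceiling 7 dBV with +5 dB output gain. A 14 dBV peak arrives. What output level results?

A brickwall limiter is an ∞:1 compressor: any input above the ceiling is clamped to 7 dBV.
Output gain then adds 5 dB: 7 + 5 = 12 dBV.

12 dBV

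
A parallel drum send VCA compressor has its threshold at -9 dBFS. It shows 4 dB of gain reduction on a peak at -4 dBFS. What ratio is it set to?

Input overshoot = -4 − (-9) = 5 dB.
Output overshoot = 5 − 4 = 1 dB.
Ratio = input overshoot / output overshoot = 5 / 1 = 5.

5:1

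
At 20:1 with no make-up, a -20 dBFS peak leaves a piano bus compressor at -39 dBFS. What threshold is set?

Let T be the threshold. Output overshoot = (input overshoot)/R, so -39 − T = (-20 − T)/20.
20·(-39 − T) = -20 − T → 19·T = -780 − (-20) = -760.
T = -760/19 = -40 dBFS.

-40 dBFS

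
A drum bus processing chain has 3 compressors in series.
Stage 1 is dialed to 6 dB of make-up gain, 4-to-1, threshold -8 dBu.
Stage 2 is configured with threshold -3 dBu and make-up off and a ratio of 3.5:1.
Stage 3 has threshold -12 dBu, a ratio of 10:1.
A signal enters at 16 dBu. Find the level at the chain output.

Stage 1: overshoot 24 dB → 24/4 = 6 dB → -2 dBu; +6 dB make-up → 4 dBu.
Stage 2: overshoot 7 dB → 7/3.5 = 2 dB → -1 dBu.
Stage 3: overshoot 11 dB → 11/10 = 1.1 dB → -10.9 dBu.

-10.9 dBu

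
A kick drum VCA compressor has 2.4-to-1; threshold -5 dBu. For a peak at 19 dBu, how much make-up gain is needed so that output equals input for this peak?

14 dB

The peak compresses to -5 + 24/2.4 = 5 dBu.
To reach 19 dBu requires 19 − 5 = 14 dB of make-up.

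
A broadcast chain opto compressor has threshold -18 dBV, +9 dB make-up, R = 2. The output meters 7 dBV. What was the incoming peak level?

14 dBV

Stripping the +9 dB make-up gives -2 dBV at the gain stage.
Post-compression overshoot = -2 − (-18) = 16 dB.
Input overshoot = R × output overshoot = 32 dB → input = -18 + 32 = 14 dBV.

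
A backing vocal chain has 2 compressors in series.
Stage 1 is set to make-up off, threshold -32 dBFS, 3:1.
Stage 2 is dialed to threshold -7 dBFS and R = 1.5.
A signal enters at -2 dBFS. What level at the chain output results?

-22 dBFS

Stage 1: 30 dB above -32 dBFS, reduced 3:1 to 10 dB above → -22 dBFS.
Stage 2: below threshold (-22 ≤ -7); passes unchanged; output -22 dBFS.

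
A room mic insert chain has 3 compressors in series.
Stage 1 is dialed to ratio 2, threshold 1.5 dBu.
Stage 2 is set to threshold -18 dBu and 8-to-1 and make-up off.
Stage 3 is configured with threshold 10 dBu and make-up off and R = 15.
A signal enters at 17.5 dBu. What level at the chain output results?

-14.5625 dBu

Stage 1: 17.5 dBu is 16 dB over 1.5 dBu; at 2:1 that becomes 8 dB over, giving 9.5 dBu.
Stage 2: 9.5 dBu is 27.5 dB over -18 dBu; at 8:1 that becomes 3.4375 dB over, giving -14.5625 dBu.
Stage 3: -14.5625 dBu ≤ 10 dBu, so stage 3 doesn't engage; output -14.5625 dBu.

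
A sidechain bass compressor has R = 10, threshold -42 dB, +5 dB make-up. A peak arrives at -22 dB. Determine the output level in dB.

-35 dB

Overshoot: -22 − (-42) = 20 dB.
The 20 dB excess becomes 2 dB after 10:1 reduction.
That puts the output at -40 dB; make-up adds 5 dB, giving -35 dB.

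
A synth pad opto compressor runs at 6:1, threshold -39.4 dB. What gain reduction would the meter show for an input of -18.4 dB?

17.5 dB

-18.4 dB exceeds the threshold by 21 dB.
At 6:1, output sits 21/6 = 3.5 dB above threshold.
Gain reduction = 21 − 3.5 = 17.5 dB.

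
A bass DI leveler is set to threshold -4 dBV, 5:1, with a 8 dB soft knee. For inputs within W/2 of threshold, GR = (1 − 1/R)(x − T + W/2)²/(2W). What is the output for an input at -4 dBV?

-4.8 dBV

x − T + W/2 = -4 − (-4) + 4 = 4.
GR = (1 − 1/5) × 4² / 16 = 0.8 × 16 / 16 = 0.8 dB.
Output = -4 − 0.8 = -4.8 dBV.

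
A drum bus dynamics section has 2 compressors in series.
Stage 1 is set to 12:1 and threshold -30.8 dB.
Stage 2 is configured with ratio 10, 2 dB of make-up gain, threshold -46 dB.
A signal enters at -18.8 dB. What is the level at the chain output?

-42.38 dB

Stage 1: -18.8 dB is 12 dB over -30.8 dB; at 12:1 that becomes 1 dB over, giving -29.8 dB.
Stage 2: overshoot 16.2 dB → 16.2/10 = 1.62 dB → -44.38 dB; +2 dB make-up → -42.38 dB.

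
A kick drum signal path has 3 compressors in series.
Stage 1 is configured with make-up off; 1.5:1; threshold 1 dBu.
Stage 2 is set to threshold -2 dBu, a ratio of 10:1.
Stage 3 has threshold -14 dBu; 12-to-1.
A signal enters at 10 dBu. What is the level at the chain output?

-12.925 dBu

Stage 1: 9 dB above 1 dBu, reduced 1.5:1 to 6 dB above → 7 dBu.
Stage 2: 7 dBu is 9 dB over -2 dBu; at 10:1 that becomes 0.9 dB over, giving -1.1 dBu.
Stage 3: overshoot 12.9 dB → 12.9/12 = 1.075 dB → -12.925 dBu.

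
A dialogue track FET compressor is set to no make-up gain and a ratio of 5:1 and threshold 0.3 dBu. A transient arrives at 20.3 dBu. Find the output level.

4.3 dBu

The input is 20 dB above the 0.3 dBu threshold.
The 20 dB excess becomes 4 dB after 5:1 reduction.
That puts the output at 4.3 dBu.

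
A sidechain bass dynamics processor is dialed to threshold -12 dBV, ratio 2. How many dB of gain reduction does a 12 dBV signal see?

12 dB

The signal is 24 dB above threshold.
At 2:1, output sits 24/2 = 12 dB above threshold.
So the signal is attenuated by 24 − 12 = 12 dB.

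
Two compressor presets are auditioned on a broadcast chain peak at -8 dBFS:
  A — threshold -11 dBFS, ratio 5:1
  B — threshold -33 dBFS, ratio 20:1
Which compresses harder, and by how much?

B, by 21.35 dB

A: 3 dB over, compressed to 0.6 dB over, so 2.4 dB of GR.
B: 25 dB over, compressed to 1.25 dB over, so 23.75 dB of GR.
B applies 21.35 dB more gain reduction.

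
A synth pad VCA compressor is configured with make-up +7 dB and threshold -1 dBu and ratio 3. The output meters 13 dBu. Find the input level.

20 dBu

Stripping the +7 dB make-up gives 6 dBu at the gain stage.
The compressed level sits 6 − (-1) = 7 dB over threshold.
Before 3:1 compression the overshoot was 7 × 3 = 21 dB, so input = -1 + 21 = 20 dBu.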